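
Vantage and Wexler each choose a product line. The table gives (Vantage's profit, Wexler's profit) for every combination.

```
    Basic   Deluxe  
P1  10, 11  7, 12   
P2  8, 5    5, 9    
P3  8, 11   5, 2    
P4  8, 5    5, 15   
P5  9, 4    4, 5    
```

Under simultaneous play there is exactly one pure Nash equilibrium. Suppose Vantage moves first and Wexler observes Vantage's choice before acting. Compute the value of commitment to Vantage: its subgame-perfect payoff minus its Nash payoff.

Backward induction with Vantage moving first.
- P1: Wexler compares 11, 12 and picks Deluxe; Vantage would get 7.
- P2: Wexler compares 5, 9 and picks Deluxe; Vantage would get 5.
- P3: Wexler compares 11, 2 and picks Basic; Vantage would get 8.
- P4: Wexler compares 5, 15 and picks Deluxe; Vantage would get 5.
- P5: Wexler compares 4, 5 and picks Deluxe; Vantage would get 4.
Maximizing over 7, 5, 8, 5, 4, Vantage chooses P3. Subgame-perfect outcome: (P3, Basic) with payoffs (8, 11).
For the simultaneous game, intersect best replies.
Vantage's best replies: Basic→P1; Deluxe→P1.
Wexler's best replies: P1→Deluxe; P2→Deluxe; P3→Basic; P4→Deluxe; P5→Deluxe.
The unique mutual best reply is (P1, Deluxe), giving (7, 12).
Vantage's commitment gain: 8 − 7 = 1.

1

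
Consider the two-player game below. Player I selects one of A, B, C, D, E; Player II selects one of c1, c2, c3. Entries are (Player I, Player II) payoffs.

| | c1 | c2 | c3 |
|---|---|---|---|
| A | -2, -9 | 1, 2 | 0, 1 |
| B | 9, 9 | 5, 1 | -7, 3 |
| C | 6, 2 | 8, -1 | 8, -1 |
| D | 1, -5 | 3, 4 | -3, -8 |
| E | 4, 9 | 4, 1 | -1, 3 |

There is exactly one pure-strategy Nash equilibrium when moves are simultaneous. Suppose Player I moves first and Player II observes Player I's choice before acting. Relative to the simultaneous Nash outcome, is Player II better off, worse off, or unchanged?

unchanged

Player II best-responds to each possible Player I move:
- A: Player II compares -9, 2, 1 and picks c2; Player I would get 1.
- B: Player II compares 9, 1, 3 and picks c1; Player I would get 9.
- C: Player II compares 2, -1, -1 and picks c1; Player I would get 6.
- D: Player II compares -5, 4, -8 and picks c2; Player I would get 3.
- E: Player II compares 9, 1, 3 and picks c1; Player I would get 4.
Player I's induced payoffs are 1, 9, 6, 3, 4, so Player I commits to B. Subgame-perfect outcome: (B, c1) with payoffs (9, 9).
Under simultaneous play:
Player I's best replies: c1→B; c2→C; c3→C.
Player II's best replies: A→c2; B→c1; C→c1; D→c2; E→c1.
The unique mutual best reply is (B, c1), giving (9, 9).
Player II earns 9 sequentially versus 9 at the Nash outcome: unchanged.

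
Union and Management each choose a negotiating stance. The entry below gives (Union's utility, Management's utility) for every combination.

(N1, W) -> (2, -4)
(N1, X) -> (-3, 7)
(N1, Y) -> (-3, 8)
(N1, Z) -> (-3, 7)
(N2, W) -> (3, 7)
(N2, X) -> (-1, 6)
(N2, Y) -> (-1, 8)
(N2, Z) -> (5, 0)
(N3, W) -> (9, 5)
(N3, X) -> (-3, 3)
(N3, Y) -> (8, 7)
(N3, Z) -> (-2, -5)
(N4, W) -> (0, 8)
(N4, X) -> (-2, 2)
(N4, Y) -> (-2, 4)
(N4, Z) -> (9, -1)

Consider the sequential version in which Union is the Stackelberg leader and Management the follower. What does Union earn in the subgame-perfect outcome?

Work backward from Management's decision.
- N1: Management compares -4, 7, 8, 7 and picks Y; Union would get -3.
- N2: Management compares 7, 6, 8, 0 and picks Y; Union would get -1.
- N3: Management compares 5, 3, 7, -5 and picks Y; Union would get 8.
- N4: Management compares 8, 2, 4, -1 and picks W; Union would get 0.
Maximizing over -3, -1, 8, 0, Union chooses N3. Subgame-perfect outcome: (N3, Y) with payoffs (8, 7).

8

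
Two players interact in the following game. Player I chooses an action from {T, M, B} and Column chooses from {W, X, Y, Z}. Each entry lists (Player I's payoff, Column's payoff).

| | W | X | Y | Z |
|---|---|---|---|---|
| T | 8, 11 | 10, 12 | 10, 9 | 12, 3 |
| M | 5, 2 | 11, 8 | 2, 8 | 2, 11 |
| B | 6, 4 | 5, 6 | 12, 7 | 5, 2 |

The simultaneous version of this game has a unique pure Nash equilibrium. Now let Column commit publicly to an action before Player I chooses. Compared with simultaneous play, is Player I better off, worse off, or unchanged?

Solve by backward induction (Column leads).
- W: Player I compares 8, 5, 6 and picks T; Column would get 11.
- X: Player I compares 10, 11, 5 and picks M; Column would get 8.
- Y: Player I compares 10, 2, 12 and picks B; Column would get 7.
- Z: Player I compares 12, 2, 5 and picks T; Column would get 3.
Maximizing over 11, 8, 7, 3, Column chooses W. Subgame-perfect outcome: (T, W) with payoffs (8, 11).
For the simultaneous game, intersect best replies.
Player I's best replies: W→T; X→M; Y→B; Z→T.
Column's best replies: T→X; M→Z; B→Y.
The unique mutual best reply is (B, Y), giving (12, 7).
Player I earns 8 sequentially versus 12 at the Nash outcome: worse off.

worse off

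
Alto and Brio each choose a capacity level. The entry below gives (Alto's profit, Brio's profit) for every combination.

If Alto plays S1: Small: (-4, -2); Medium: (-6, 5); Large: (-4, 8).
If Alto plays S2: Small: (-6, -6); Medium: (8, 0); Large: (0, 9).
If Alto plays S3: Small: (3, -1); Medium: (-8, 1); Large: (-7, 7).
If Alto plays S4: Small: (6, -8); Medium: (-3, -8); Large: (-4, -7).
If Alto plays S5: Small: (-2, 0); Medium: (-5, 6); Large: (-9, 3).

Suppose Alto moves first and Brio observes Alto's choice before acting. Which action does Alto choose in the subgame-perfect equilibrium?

Work backward from Brio's decision.
- S1 → Brio plays Large (best of -2, 5, 8); Alto gets -4.
- S2 → Brio plays Large (best of -6, 0, 9); Alto gets 0.
- S3 → Brio plays Large (best of -1, 1, 7); Alto gets -7.
- S4 → Brio plays Large (best of -8, -8, -7); Alto gets -4.
- S5 → Brio plays Medium (best of 0, 6, 3); Alto gets -5.
Alto's induced payoffs are -4, 0, -7, -4, -5, so Alto commits to S2. Subgame-perfect outcome: (S2, Large) with payoffs (0, 9).

S2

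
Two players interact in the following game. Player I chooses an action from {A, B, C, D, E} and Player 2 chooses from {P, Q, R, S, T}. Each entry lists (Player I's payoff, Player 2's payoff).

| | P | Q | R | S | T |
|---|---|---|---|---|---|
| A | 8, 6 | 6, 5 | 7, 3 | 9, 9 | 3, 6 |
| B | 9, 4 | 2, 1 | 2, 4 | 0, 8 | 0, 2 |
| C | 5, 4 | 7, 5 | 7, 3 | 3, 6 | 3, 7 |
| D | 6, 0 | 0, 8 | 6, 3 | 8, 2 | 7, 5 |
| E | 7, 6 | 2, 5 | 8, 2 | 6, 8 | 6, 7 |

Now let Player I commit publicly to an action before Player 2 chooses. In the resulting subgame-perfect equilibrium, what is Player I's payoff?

9

Work backward from Player 2's decision.
- A → Player 2 plays S (best of 6, 5, 3, 9, 6); Player I gets 9.
- B → Player 2 plays S (best of 4, 1, 4, 8, 2); Player I gets 0.
- C → Player 2 plays T (best of 4, 5, 3, 6, 7); Player I gets 3.
- D → Player 2 plays Q (best of 0, 8, 3, 2, 5); Player I gets 0.
- E → Player 2 plays S (best of 6, 5, 2, 8, 7); Player I gets 6.
Maximizing over 9, 0, 3, 0, 6, Player I chooses A. Subgame-perfect outcome: (A, S) with payoffs (9, 9).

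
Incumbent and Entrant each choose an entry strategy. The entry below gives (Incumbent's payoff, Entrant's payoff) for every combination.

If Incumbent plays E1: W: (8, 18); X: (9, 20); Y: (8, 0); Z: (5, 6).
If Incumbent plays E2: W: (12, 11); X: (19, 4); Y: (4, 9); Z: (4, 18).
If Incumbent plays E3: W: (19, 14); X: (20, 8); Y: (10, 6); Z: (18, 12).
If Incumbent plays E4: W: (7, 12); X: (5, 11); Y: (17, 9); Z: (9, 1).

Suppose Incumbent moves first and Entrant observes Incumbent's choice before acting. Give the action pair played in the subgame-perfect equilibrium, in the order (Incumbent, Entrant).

(E3, W)

Entrant best-responds to each possible Incumbent move:
- E1: Entrant compares 18, 20, 0, 6 and picks X; Incumbent would get 9.
- E2: Entrant compares 11, 4, 9, 18 and picks Z; Incumbent would get 4.
- E3: Entrant compares 14, 8, 6, 12 and picks W; Incumbent would get 19.
- E4: Entrant compares 12, 11, 9, 1 and picks W; Incumbent would get 7.
Among 9, 4, 19, 7, the best is 19 at E3. Subgame-perfect outcome: (E3, W) with payoffs (19, 14).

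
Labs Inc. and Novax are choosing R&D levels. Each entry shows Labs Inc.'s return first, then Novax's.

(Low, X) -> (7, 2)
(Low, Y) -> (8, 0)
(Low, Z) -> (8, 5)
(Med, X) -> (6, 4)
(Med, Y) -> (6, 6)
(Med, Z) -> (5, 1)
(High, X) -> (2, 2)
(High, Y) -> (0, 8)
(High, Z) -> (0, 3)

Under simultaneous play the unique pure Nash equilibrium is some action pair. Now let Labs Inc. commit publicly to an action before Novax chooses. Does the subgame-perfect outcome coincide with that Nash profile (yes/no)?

Solve by backward induction (Labs Inc. leads).
- Low: BR = Z, leader payoff 8.
- Med: BR = Y, leader payoff 6.
- High: BR = Y, leader payoff 0.
Among 8, 6, 0, the best is 8 at Low. Subgame-perfect outcome: (Low, Z) with payoffs (8, 5).
Under simultaneous play:
Labs Inc.'s best replies: X→Low; Y→Low; Z→Low.
Novax's best replies: Low→Z; Med→Y; High→Y.
The unique mutual best reply is (Low, Z), giving (8, 5).
Sequential outcome (Low, Z) coincides with the Nash profile (Low, Z).

yes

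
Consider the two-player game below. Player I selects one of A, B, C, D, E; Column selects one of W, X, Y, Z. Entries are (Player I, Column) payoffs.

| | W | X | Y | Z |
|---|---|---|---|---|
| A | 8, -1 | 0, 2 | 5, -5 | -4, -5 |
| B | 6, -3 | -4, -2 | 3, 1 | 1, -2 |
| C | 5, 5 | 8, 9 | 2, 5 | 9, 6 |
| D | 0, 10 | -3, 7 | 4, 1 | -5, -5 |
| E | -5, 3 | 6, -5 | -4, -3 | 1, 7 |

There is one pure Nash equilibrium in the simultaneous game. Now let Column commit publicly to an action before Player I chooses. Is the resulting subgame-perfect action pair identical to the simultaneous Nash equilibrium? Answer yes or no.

Work backward from Player I's decision.
- W → Player I plays A (best of 8, 6, 5, 0, -5); Column gets -1.
- X → Player I plays C (best of 0, -4, 8, -3, 6); Column gets 9.
- Y → Player I plays A (best of 5, 3, 2, 4, -4); Column gets -5.
- Z → Player I plays C (best of -4, 1, 9, -5, 1); Column gets 6.
Maximizing over -1, 9, -5, 6, Column chooses X. Subgame-perfect outcome: (C, X) with payoffs (8, 9).
Now find the simultaneous Nash equilibrium.
Player I's best replies: W→A; X→C; Y→A; Z→C.
Column's best replies: A→X; B→Y; C→X; D→W; E→Z.
Only (C, X) has each player best-responding; Nash payoffs (8, 9).
Sequential outcome (C, X) coincides with the Nash profile (C, X).

yes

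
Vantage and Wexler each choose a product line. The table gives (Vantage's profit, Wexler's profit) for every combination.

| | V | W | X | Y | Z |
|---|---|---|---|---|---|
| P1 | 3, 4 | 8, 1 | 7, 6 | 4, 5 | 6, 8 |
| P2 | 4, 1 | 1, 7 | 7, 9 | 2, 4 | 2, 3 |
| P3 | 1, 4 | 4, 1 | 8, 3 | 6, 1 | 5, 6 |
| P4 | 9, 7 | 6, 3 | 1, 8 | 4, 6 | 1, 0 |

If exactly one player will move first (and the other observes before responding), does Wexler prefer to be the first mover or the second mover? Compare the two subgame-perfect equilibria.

If Vantage leads: Wexler's best replies are P1→Z, P2→X, P3→Z, P4→X; Vantage's induced payoffs 6, 7, 5, 1; outcome (P2, X), payoffs (7, 9).
If Wexler leads: Vantage's best replies are V→P4, W→P1, X→P3, Y→P3, Z→P1; Wexler's induced payoffs 7, 1, 3, 1, 8; outcome (P1, Z), payoffs (6, 8).
Wexler gets 8 moving first and 9 moving second, so Wexler prefers to move second.

second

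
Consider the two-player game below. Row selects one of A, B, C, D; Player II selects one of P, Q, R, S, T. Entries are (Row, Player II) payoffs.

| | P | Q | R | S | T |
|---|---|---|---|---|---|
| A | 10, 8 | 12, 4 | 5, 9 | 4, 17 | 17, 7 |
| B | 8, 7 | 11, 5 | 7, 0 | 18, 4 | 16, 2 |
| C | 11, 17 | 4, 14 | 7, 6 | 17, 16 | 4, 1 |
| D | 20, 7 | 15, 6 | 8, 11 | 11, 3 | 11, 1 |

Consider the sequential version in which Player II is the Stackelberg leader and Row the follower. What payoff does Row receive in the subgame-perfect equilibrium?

Row best-responds to each possible Player II move:
- P: BR = D, leader payoff 7.
- Q: BR = D, leader payoff 6.
- R: BR = D, leader payoff 11.
- S: BR = B, leader payoff 4.
- T: BR = A, leader payoff 7.
Maximizing over 7, 6, 11, 4, 7, Player II chooses R. Subgame-perfect outcome: (D, R) with payoffs (8, 11).

8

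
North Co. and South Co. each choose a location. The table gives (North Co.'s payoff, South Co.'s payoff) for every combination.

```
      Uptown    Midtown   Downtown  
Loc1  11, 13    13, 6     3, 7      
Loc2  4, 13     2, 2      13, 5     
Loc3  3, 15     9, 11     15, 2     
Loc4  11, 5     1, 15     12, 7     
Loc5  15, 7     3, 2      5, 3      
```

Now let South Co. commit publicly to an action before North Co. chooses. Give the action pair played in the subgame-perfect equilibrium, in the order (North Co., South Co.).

Backward induction with South Co. moving first.
- Uptown: BR = Loc5, leader payoff 7.
- Midtown: BR = Loc1, leader payoff 6.
- Downtown: BR = Loc3, leader payoff 2.
Among 7, 6, 2, the best is 7 at Uptown. Subgame-perfect outcome: (Loc5, Uptown) with payoffs (15, 7).

(Loc5, Uptown)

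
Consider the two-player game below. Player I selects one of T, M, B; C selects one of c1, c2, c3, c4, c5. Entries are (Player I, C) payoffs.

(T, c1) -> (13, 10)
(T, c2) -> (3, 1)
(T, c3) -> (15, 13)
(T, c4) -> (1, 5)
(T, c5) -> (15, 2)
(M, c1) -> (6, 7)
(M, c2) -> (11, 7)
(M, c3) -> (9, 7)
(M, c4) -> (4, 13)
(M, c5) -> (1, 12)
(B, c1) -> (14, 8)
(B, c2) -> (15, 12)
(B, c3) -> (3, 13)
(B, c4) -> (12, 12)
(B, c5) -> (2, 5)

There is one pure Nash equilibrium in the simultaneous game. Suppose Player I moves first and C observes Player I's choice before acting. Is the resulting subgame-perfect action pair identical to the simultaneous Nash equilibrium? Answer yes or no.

yes

Work backward from C's decision.
- T → C plays c3 (best of 10, 1, 13, 5, 2); Player I gets 15.
- M → C plays c4 (best of 7, 7, 7, 13, 12); Player I gets 4.
- B → C plays c3 (best of 8, 12, 13, 12, 5); Player I gets 3.
Maximizing over 15, 4, 3, Player I chooses T. Subgame-perfect outcome: (T, c3) with payoffs (15, 13).
Now find the simultaneous Nash equilibrium.
Player I's best replies: c1→B; c2→B; c3→T; c4→B; c5→T.
C's best replies: T→c3; M→c4; B→c3.
Only (T, c3) has each player best-responding; Nash payoffs (15, 13).
Sequential outcome (T, c3) coincides with the Nash profile (T, c3).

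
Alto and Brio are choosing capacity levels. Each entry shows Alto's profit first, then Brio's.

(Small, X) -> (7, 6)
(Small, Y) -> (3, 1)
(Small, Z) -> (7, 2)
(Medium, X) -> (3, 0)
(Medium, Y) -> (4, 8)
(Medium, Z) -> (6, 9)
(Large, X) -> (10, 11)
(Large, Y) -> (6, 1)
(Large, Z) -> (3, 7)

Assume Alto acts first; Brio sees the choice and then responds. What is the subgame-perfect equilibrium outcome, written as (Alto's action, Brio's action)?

Solve by backward induction (Alto leads).
- Small: BR = X, leader payoff 7.
- Medium: BR = Z, leader payoff 6.
- Large: BR = X, leader payoff 10.
Maximizing over 7, 6, 10, Alto chooses Large. Subgame-perfect outcome: (Large, X) with payoffs (10, 11).

(Large, X)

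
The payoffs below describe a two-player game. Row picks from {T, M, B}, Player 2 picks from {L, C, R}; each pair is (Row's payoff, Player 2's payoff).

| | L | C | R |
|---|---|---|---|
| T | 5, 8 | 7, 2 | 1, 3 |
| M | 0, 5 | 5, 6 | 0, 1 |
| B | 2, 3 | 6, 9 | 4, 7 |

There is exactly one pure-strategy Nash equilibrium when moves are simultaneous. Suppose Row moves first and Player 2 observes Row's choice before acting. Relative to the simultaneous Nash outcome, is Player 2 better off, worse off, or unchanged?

better off

Backward induction with Row moving first.
- T: Player 2 compares 8, 2, 3 and picks L; Row would get 5.
- M: Player 2 compares 5, 6, 1 and picks C; Row would get 5.
- B: Player 2 compares 3, 9, 7 and picks C; Row would get 6.
Among 5, 5, 6, the best is 6 at B. Subgame-perfect outcome: (B, C) with payoffs (6, 9).
Under simultaneous play:
Row's best replies: L→T; C→T; R→B.
Player 2's best replies: T→L; M→C; B→C.
Only (T, L) has each player best-responding; Nash payoffs (5, 8).
Player 2 earns 9 sequentially versus 8 at the Nash outcome: better off.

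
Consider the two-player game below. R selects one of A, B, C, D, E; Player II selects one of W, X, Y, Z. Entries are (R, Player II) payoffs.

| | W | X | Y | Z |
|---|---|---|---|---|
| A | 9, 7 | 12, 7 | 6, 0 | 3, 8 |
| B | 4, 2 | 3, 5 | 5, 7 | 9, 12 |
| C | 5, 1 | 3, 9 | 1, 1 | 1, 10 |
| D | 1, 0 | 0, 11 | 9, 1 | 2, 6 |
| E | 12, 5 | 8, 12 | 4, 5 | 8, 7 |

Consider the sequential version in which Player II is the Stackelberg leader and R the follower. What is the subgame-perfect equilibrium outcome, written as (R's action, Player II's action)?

Backward induction with Player II moving first.
- W: BR = E, leader payoff 5.
- X: BR = A, leader payoff 7.
- Y: BR = D, leader payoff 1.
- Z: BR = B, leader payoff 12.
Among 5, 7, 1, 12, the best is 12 at Z. Subgame-perfect outcome: (B, Z) with payoffs (9, 12).

(B, Z)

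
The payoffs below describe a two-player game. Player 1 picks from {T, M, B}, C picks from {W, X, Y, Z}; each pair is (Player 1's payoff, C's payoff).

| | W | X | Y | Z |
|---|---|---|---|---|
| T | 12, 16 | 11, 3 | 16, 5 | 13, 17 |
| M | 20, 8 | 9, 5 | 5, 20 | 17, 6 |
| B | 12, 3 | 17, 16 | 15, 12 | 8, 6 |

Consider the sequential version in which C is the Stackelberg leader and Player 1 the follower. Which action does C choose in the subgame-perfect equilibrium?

X

Work backward from Player 1's decision.
- W: BR = M, leader payoff 8.
- X: BR = B, leader payoff 16.
- Y: BR = T, leader payoff 5.
- Z: BR = M, leader payoff 6.
Among 8, 16, 5, 6, the best is 16 at X. Subgame-perfect outcome: (B, X) with payoffs (17, 16).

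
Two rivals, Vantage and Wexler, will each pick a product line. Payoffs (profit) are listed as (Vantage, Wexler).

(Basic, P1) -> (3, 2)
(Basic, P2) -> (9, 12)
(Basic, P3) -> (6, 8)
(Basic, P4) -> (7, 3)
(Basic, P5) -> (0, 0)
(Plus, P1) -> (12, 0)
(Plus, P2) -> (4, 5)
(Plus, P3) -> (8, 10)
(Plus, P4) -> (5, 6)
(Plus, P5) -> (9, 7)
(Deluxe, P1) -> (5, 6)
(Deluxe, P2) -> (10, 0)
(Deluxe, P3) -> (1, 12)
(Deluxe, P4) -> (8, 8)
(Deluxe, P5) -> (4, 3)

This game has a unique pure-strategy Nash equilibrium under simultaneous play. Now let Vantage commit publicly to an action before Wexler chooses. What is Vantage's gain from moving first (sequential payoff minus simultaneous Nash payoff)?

Solve by backward induction (Vantage leads).
- Basic: Wexler compares 2, 12, 8, 3, 0 and picks P2; Vantage would get 9.
- Plus: Wexler compares 0, 5, 10, 6, 7 and picks P3; Vantage would get 8.
- Deluxe: Wexler compares 6, 0, 12, 8, 3 and picks P3; Vantage would get 1.
Among 9, 8, 1, the best is 9 at Basic. Subgame-perfect outcome: (Basic, P2) with payoffs (9, 12).
Under simultaneous play:
Vantage's best replies: P1→Plus; P2→Deluxe; P3→Plus; P4→Deluxe; P5→Plus.
Wexler's best replies: Basic→P2; Plus→P3; Deluxe→P3.
Only (Plus, P3) has each player best-responding; Nash payoffs (8, 10).
Vantage's commitment gain: 9 − 8 = 1.

1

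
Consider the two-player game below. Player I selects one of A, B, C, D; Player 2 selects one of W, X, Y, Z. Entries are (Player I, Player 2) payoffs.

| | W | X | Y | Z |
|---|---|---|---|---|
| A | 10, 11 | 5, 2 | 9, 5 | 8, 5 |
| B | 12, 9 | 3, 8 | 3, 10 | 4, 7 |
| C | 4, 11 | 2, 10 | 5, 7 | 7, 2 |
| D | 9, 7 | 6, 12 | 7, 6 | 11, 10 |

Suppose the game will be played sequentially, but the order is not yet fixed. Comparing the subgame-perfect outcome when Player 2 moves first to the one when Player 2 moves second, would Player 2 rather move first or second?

If Player I leads: Player 2's best replies are A→W, B→Y, C→W, D→X; Player I's induced payoffs 10, 3, 4, 6; outcome (A, W), payoffs (10, 11).
If Player 2 leads: Player I's best replies are W→B, X→D, Y→A, Z→D; Player 2's induced payoffs 9, 12, 5, 10; outcome (D, X), payoffs (6, 12).
Player 2 gets 12 moving first and 11 moving second, so Player 2 prefers to move first.

first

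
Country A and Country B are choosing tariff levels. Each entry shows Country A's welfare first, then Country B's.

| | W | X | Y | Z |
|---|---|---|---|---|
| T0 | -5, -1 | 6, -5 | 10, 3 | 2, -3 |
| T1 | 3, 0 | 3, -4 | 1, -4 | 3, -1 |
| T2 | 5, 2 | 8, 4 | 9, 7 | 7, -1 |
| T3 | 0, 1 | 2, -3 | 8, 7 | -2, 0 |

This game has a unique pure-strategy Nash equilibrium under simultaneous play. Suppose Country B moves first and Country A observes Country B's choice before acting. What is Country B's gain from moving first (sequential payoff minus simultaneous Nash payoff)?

1

Solve by backward induction (Country B leads).
- W → Country A plays T2 (best of -5, 3, 5, 0); Country B gets 2.
- X → Country A plays T2 (best of 6, 3, 8, 2); Country B gets 4.
- Y → Country A plays T0 (best of 10, 1, 9, 8); Country B gets 3.
- Z → Country A plays T2 (best of 2, 3, 7, -2); Country B gets -1.
Country B's induced payoffs are 2, 4, 3, -1, so Country B commits to X. Subgame-perfect outcome: (T2, X) with payoffs (8, 4).
For the simultaneous game, intersect best replies.
Country A's best replies: W→T2; X→T2; Y→T0; Z→T2.
Country B's best replies: T0→Y; T1→W; T2→Y; T3→Y.
The unique mutual best reply is (T0, Y), giving (10, 3).
Country B's commitment gain: 4 − 3 = 1.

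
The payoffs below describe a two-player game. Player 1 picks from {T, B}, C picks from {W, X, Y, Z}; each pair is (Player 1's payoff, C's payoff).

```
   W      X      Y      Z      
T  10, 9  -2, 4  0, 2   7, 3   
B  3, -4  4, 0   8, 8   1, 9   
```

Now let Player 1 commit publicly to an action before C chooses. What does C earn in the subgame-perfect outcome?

9

Work backward from C's decision.
- T: C compares 9, 4, 2, 3 and picks W; Player 1 would get 10.
- B: C compares -4, 0, 8, 9 and picks Z; Player 1 would get 1.
Maximizing over 10, 1, Player 1 chooses T. Subgame-perfect outcome: (T, W) with payoffs (10, 9).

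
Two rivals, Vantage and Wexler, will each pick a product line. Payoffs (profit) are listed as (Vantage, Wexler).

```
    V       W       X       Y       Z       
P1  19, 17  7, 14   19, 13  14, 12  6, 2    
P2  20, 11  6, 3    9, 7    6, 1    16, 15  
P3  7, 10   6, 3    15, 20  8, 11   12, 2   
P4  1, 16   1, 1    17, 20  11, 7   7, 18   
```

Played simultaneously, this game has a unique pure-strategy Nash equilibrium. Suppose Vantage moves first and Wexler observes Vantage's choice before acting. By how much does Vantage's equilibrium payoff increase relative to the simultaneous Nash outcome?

3

Backward induction with Vantage moving first.
- P1 → Wexler plays V (best of 17, 14, 13, 12, 2); Vantage gets 19.
- P2 → Wexler plays Z (best of 11, 3, 7, 1, 15); Vantage gets 16.
- P3 → Wexler plays X (best of 10, 3, 20, 11, 2); Vantage gets 15.
- P4 → Wexler plays X (best of 16, 1, 20, 7, 18); Vantage gets 17.
Among 19, 16, 15, 17, the best is 19 at P1. Subgame-perfect outcome: (P1, V) with payoffs (19, 17).
For the simultaneous game, intersect best replies.
Vantage's best replies: V→P2; W→P1; X→P1; Y→P1; Z→P2.
Wexler's best replies: P1→V; P2→Z; P3→X; P4→X.
Only (P2, Z) has each player best-responding; Nash payoffs (16, 15).
Vantage's commitment gain: 19 − 16 = 3.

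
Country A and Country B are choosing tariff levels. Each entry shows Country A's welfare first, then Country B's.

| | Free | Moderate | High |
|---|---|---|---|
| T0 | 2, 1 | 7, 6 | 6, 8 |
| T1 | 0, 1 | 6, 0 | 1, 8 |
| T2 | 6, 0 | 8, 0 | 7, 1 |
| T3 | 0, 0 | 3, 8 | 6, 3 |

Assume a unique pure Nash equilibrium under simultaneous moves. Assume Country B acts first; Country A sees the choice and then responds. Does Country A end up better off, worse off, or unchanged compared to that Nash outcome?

Country A best-responds to each possible Country B move:
- Free: BR = T2, leader payoff 0.
- Moderate: BR = T2, leader payoff 0.
- High: BR = T2, leader payoff 1.
Country B's induced payoffs are 0, 0, 1, so Country B commits to High. Subgame-perfect outcome: (T2, High) with payoffs (7, 1).
For the simultaneous game, intersect best replies.
Country A's best replies: Free→T2; Moderate→T2; High→T2.
Country B's best replies: T0→High; T1→High; T2→High; T3→Moderate.
The unique mutual best reply is (T2, High), giving (7, 1).
Country A earns 7 sequentially versus 7 at the Nash outcome: unchanged.

unchanged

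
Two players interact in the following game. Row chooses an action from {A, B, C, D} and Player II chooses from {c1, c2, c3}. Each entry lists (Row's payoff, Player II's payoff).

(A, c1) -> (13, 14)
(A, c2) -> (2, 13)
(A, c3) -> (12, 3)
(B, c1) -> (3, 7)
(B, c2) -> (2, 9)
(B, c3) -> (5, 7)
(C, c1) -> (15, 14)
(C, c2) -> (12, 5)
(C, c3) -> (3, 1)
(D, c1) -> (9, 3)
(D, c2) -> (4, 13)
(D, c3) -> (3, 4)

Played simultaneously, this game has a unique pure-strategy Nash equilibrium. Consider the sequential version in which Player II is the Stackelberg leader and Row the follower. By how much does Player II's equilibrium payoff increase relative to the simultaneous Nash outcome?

Backward induction with Player II moving first.
- c1 → Row plays C (best of 13, 3, 15, 9); Player II gets 14.
- c2 → Row plays C (best of 2, 2, 12, 4); Player II gets 5.
- c3 → Row plays A (best of 12, 5, 3, 3); Player II gets 3.
Among 14, 5, 3, the best is 14 at c1. Subgame-perfect outcome: (C, c1) with payoffs (15, 14).
Under simultaneous play:
Row's best replies: c1→C; c2→C; c3→A.
Player II's best replies: A→c1; B→c2; C→c1; D→c2.
Only (C, c1) has each player best-responding; Nash payoffs (15, 14).
Player II's commitment gain: 14 − 14 = 0.

0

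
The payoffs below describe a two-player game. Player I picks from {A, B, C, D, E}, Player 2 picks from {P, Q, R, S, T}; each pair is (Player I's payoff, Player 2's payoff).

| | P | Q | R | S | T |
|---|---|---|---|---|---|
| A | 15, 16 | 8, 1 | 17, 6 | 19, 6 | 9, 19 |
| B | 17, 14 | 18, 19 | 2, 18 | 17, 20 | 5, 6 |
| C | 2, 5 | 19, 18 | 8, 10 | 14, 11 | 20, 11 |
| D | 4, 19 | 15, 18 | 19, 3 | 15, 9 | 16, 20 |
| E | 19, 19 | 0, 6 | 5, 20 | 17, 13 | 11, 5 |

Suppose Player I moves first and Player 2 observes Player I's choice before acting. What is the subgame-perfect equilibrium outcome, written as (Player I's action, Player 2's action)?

Backward induction with Player I moving first.
- A: Player 2 compares 16, 1, 6, 6, 19 and picks T; Player I would get 9.
- B: Player 2 compares 14, 19, 18, 20, 6 and picks S; Player I would get 17.
- C: Player 2 compares 5, 18, 10, 11, 11 and picks Q; Player I would get 19.
- D: Player 2 compares 19, 18, 3, 9, 20 and picks T; Player I would get 16.
- E: Player 2 compares 19, 6, 20, 13, 5 and picks R; Player I would get 5.
Player I's induced payoffs are 9, 17, 19, 16, 5, so Player I commits to C. Subgame-perfect outcome: (C, Q) with payoffs (19, 18).

(C, Q)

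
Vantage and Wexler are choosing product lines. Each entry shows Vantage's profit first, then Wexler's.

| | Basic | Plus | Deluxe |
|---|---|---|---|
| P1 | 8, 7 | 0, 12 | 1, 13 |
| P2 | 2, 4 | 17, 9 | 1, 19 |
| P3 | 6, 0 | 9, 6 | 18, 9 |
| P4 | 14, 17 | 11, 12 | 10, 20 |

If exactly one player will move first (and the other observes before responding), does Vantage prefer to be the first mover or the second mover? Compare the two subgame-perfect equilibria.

If Vantage leads: Wexler's best replies are P1→Deluxe, P2→Deluxe, P3→Deluxe, P4→Deluxe; Vantage's induced payoffs 1, 1, 18, 10; outcome (P3, Deluxe), payoffs (18, 9).
If Wexler leads: Vantage's best replies are Basic→P4, Plus→P2, Deluxe→P3; Wexler's induced payoffs 17, 9, 9; outcome (P4, Basic), payoffs (14, 17).
Vantage gets 18 moving first and 14 moving second, so Vantage prefers to move first.

first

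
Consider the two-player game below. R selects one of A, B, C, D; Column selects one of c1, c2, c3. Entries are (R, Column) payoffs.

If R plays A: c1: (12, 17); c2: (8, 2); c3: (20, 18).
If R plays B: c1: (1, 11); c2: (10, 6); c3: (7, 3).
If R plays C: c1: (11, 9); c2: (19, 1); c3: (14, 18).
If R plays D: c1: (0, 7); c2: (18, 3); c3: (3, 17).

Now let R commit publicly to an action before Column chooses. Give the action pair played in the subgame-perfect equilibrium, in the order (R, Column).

Work backward from Column's decision.
- A: Column compares 17, 2, 18 and picks c3; R would get 20.
- B: Column compares 11, 6, 3 and picks c1; R would get 1.
- C: Column compares 9, 1, 18 and picks c3; R would get 14.
- D: Column compares 7, 3, 17 and picks c3; R would get 3.
R's induced payoffs are 20, 1, 14, 3, so R commits to A. Subgame-perfect outcome: (A, c3) with payoffs (20, 18).

(A, c3)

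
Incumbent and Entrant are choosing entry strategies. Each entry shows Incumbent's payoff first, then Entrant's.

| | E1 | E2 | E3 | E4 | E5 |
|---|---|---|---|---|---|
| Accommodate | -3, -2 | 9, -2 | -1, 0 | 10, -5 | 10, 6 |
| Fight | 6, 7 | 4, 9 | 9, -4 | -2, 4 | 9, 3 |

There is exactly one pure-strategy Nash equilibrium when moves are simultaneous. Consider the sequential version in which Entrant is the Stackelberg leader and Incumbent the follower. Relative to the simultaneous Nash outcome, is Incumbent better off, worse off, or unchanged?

worse off

Work backward from Incumbent's decision.
- E1: BR = Fight, leader payoff 7.
- E2: BR = Accommodate, leader payoff -2.
- E3: BR = Fight, leader payoff -4.
- E4: BR = Accommodate, leader payoff -5.
- E5: BR = Accommodate, leader payoff 6.
Entrant's induced payoffs are 7, -2, -4, -5, 6, so Entrant commits to E1. Subgame-perfect outcome: (Fight, E1) with payoffs (6, 7).
For the simultaneous game, intersect best replies.
Incumbent's best replies: E1→Fight; E2→Accommodate; E3→Fight; E4→Accommodate; E5→Accommodate.
Entrant's best replies: Accommodate→E5; Fight→E2.
Only (Accommodate, E5) has each player best-responding; Nash payoffs (10, 6).
Incumbent earns 6 sequentially versus 10 at the Nash outcome: worse off.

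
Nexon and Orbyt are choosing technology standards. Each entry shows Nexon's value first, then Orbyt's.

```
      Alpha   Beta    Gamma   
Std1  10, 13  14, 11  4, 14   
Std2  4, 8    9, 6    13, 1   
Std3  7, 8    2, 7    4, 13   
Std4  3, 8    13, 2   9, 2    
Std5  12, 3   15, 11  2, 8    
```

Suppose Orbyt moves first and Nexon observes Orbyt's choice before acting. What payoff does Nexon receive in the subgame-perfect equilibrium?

Nexon best-responds to each possible Orbyt move:
- Alpha: BR = Std5, leader payoff 3.
- Beta: BR = Std5, leader payoff 11.
- Gamma: BR = Std2, leader payoff 1.
Maximizing over 3, 11, 1, Orbyt chooses Beta. Subgame-perfect outcome: (Std5, Beta) with payoffs (15, 11).

15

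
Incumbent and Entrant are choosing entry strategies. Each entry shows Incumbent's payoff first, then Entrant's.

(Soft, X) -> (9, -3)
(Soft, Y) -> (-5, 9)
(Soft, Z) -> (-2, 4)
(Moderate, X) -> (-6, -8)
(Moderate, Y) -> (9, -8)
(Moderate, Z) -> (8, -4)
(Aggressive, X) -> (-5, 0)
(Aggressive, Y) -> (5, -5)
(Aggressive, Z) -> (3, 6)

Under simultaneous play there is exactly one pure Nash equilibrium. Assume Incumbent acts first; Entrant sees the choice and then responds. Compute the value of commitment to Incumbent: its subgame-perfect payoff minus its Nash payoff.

Backward induction with Incumbent moving first.
- Soft: Entrant compares -3, 9, 4 and picks Y; Incumbent would get -5.
- Moderate: Entrant compares -8, -8, -4 and picks Z; Incumbent would get 8.
- Aggressive: Entrant compares 0, -5, 6 and picks Z; Incumbent would get 3.
Maximizing over -5, 8, 3, Incumbent chooses Moderate. Subgame-perfect outcome: (Moderate, Z) with payoffs (8, -4).
Under simultaneous play:
Incumbent's best replies: X→Soft; Y→Moderate; Z→Moderate.
Entrant's best replies: Soft→Y; Moderate→Z; Aggressive→Z.
The unique mutual best reply is (Moderate, Z), giving (8, -4).
Incumbent's commitment gain: 8 − 8 = 0.

0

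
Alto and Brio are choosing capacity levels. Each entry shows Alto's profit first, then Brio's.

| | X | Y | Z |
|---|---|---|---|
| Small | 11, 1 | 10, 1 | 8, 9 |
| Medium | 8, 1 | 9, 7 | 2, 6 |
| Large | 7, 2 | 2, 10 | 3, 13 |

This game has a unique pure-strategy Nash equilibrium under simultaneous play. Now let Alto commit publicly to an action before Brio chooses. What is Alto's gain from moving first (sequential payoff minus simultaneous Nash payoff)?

1

Brio best-responds to each possible Alto move:
- Small → Brio plays Z (best of 1, 1, 9); Alto gets 8.
- Medium → Brio plays Y (best of 1, 7, 6); Alto gets 9.
- Large → Brio plays Z (best of 2, 10, 13); Alto gets 3.
Alto's induced payoffs are 8, 9, 3, so Alto commits to Medium. Subgame-perfect outcome: (Medium, Y) with payoffs (9, 7).
Under simultaneous play:
Alto's best replies: X→Small; Y→Small; Z→Small.
Brio's best replies: Small→Z; Medium→Y; Large→Z.
The unique mutual best reply is (Small, Z), giving (8, 9).
Alto's commitment gain: 9 − 8 = 1.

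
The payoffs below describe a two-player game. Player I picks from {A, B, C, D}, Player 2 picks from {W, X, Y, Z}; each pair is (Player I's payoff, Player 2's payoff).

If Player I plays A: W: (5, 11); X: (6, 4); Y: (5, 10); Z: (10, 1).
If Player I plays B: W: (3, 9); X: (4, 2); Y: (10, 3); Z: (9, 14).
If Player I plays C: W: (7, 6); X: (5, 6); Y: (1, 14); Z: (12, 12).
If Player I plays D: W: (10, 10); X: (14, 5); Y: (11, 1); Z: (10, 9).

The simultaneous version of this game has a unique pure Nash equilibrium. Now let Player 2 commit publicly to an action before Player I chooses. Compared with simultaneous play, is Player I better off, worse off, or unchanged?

better off

Solve by backward induction (Player 2 leads).
- W → Player I plays D (best of 5, 3, 7, 10); Player 2 gets 10.
- X → Player I plays D (best of 6, 4, 5, 14); Player 2 gets 5.
- Y → Player I plays D (best of 5, 10, 1, 11); Player 2 gets 1.
- Z → Player I plays C (best of 10, 9, 12, 10); Player 2 gets 12.
Maximizing over 10, 5, 1, 12, Player 2 chooses Z. Subgame-perfect outcome: (C, Z) with payoffs (12, 12).
Under simultaneous play:
Player I's best replies: W→D; X→D; Y→D; Z→C.
Player 2's best replies: A→W; B→Z; C→Y; D→W.
The unique mutual best reply is (D, W), giving (10, 10).
Player I earns 12 sequentially versus 10 at the Nash outcome: better off.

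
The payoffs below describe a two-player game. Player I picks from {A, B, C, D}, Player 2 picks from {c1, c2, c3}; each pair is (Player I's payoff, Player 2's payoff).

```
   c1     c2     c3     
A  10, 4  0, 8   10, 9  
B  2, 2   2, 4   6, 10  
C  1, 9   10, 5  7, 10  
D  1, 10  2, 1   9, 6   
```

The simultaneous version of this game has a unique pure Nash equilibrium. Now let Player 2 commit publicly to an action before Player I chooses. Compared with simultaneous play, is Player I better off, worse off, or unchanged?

unchanged

Player I best-responds to each possible Player 2 move:
- c1 → Player I plays A (best of 10, 2, 1, 1); Player 2 gets 4.
- c2 → Player I plays C (best of 0, 2, 10, 2); Player 2 gets 5.
- c3 → Player I plays A (best of 10, 6, 7, 9); Player 2 gets 9.
Player 2's induced payoffs are 4, 5, 9, so Player 2 commits to c3. Subgame-perfect outcome: (A, c3) with payoffs (10, 9).
Now find the simultaneous Nash equilibrium.
Player I's best replies: c1→A; c2→C; c3→A.
Player 2's best replies: A→c3; B→c3; C→c3; D→c1.
Only (A, c3) has each player best-responding; Nash payoffs (10, 9).
Player I earns 10 sequentially versus 10 at the Nash outcome: unchanged.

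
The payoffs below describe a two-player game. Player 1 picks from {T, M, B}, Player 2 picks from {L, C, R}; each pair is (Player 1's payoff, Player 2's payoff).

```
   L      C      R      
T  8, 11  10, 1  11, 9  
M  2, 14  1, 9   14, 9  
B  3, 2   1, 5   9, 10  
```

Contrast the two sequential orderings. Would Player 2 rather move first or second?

first

If Player 1 leads: Player 2's best replies are T→L, M→L, B→R; Player 1's induced payoffs 8, 2, 9; outcome (B, R), payoffs (9, 10).
If Player 2 leads: Player 1's best replies are L→T, C→T, R→M; Player 2's induced payoffs 11, 1, 9; outcome (T, L), payoffs (8, 11).
Player 2 gets 11 moving first and 10 moving second, so Player 2 prefers to move first.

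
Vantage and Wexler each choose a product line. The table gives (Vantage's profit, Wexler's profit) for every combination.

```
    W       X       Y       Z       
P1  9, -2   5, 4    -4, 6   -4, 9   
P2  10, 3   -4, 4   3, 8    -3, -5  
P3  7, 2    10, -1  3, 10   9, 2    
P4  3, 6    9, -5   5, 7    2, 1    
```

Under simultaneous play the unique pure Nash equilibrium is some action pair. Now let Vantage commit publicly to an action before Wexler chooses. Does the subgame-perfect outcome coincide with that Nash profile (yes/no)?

Work backward from Wexler's decision.
- P1: Wexler compares -2, 4, 6, 9 and picks Z; Vantage would get -4.
- P2: Wexler compares 3, 4, 8, -5 and picks Y; Vantage would get 3.
- P3: Wexler compares 2, -1, 10, 2 and picks Y; Vantage would get 3.
- P4: Wexler compares 6, -5, 7, 1 and picks Y; Vantage would get 5.
Maximizing over -4, 3, 3, 5, Vantage chooses P4. Subgame-perfect outcome: (P4, Y) with payoffs (5, 7).
Under simultaneous play:
Vantage's best replies: W→P2; X→P3; Y→P4; Z→P3.
Wexler's best replies: P1→Z; P2→Y; P3→Y; P4→Y.
Only (P4, Y) has each player best-responding; Nash payoffs (5, 7).
Sequential outcome (P4, Y) coincides with the Nash profile (P4, Y).

yes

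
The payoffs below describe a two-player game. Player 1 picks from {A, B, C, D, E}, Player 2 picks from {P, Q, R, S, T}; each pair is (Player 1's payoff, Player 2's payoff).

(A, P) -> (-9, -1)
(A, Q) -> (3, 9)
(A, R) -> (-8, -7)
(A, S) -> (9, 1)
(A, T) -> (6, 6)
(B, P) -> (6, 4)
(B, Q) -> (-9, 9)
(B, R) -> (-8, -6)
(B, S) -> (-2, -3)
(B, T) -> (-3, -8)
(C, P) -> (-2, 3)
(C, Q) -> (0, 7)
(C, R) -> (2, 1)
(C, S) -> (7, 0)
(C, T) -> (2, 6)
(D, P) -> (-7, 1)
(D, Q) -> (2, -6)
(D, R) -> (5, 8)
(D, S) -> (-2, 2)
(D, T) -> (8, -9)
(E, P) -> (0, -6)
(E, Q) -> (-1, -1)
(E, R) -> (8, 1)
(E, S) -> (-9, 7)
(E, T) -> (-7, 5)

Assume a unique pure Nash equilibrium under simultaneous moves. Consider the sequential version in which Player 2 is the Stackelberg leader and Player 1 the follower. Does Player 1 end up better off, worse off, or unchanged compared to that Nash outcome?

Backward induction with Player 2 moving first.
- P → Player 1 plays B (best of -9, 6, -2, -7, 0); Player 2 gets 4.
- Q → Player 1 plays A (best of 3, -9, 0, 2, -1); Player 2 gets 9.
- R → Player 1 plays E (best of -8, -8, 2, 5, 8); Player 2 gets 1.
- S → Player 1 plays A (best of 9, -2, 7, -2, -9); Player 2 gets 1.
- T → Player 1 plays D (best of 6, -3, 2, 8, -7); Player 2 gets -9.
Among 4, 9, 1, 1, -9, the best is 9 at Q. Subgame-perfect outcome: (A, Q) with payoffs (3, 9).
Now find the simultaneous Nash equilibrium.
Player 1's best replies: P→B; Q→A; R→E; S→A; T→D.
Player 2's best replies: A→Q; B→Q; C→Q; D→R; E→S.
The unique mutual best reply is (A, Q), giving (3, 9).
Player 1 earns 3 sequentially versus 3 at the Nash outcome: unchanged.

unchanged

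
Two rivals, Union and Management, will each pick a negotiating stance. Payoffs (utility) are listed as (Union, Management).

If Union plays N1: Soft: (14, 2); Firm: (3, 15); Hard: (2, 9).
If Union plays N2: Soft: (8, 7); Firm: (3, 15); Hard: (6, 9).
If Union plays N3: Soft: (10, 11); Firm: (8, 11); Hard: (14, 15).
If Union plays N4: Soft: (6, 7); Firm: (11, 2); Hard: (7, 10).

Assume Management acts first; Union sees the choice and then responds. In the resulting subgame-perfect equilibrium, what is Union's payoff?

Union best-responds to each possible Management move:
- Soft: BR = N1, leader payoff 2.
- Firm: BR = N4, leader payoff 2.
- Hard: BR = N3, leader payoff 15.
Management's induced payoffs are 2, 2, 15, so Management commits to Hard. Subgame-perfect outcome: (N3, Hard) with payoffs (14, 15).

14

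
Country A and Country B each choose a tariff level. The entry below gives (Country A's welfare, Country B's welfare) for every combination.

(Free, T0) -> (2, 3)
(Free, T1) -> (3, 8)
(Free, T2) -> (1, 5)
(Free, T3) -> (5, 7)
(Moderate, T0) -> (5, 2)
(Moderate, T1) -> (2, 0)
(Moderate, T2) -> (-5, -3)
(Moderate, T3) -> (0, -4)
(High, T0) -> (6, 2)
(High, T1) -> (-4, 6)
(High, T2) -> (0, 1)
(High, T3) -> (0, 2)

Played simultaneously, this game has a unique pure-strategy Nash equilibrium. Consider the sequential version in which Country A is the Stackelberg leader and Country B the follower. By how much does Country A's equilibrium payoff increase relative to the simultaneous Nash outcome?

2

Backward induction with Country A moving first.
- Free → Country B plays T1 (best of 3, 8, 5, 7); Country A gets 3.
- Moderate → Country B plays T0 (best of 2, 0, -3, -4); Country A gets 5.
- High → Country B plays T1 (best of 2, 6, 1, 2); Country A gets -4.
Among 3, 5, -4, the best is 5 at Moderate. Subgame-perfect outcome: (Moderate, T0) with payoffs (5, 2).
Now find the simultaneous Nash equilibrium.
Country A's best replies: T0→High; T1→Free; T2→Free; T3→Free.
Country B's best replies: Free→T1; Moderate→T0; High→T1.
Only (Free, T1) has each player best-responding; Nash payoffs (3, 8).
Country A's commitment gain: 5 − 3 = 2.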